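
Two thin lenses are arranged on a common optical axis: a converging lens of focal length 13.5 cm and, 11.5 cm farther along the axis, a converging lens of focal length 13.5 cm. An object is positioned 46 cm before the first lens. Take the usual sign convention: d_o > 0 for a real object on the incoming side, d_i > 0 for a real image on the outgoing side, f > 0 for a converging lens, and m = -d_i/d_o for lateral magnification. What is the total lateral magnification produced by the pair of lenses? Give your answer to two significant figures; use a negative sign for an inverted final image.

Applying the thin-lens equation to the first lens, 1/13.5 = 1/46 + 1/d_i1, which gives d_i1 = 19.108 cm.
Its lateral magnification is m_1 = -d_i1/d_o1 = -(19.108)/46 = -0.4154.
Since 19.108 cm > 11.5 cm, the first image lies past the second lens and serves as a virtual object: d_o2 = L - d_i1 = -7.608 cm.
Applying the thin-lens equation again with f_2 = 13.5 cm and d_o2 = -7.608 cm gives d_i2 = 4.866 cm.
m_2 = -(4.866)/(-7.608) = 0.6396.
Total m = m_1 x m_2 = (-0.4154)(0.6396) = -0.2657.

-0.27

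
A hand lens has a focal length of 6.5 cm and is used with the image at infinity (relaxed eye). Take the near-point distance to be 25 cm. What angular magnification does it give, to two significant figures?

3.8

M = D/f = 25/6.5 = 3.846.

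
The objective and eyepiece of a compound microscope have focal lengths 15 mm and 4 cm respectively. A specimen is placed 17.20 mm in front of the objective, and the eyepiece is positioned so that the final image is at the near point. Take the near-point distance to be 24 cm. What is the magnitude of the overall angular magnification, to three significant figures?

Convert to cm: f_obj = 15 mm = 1.5 cm; d_o = 17.20 mm = 1.72 cm.
Objective: 1/d_i = 1/f_obj - 1/d_o = 1/1.5 - 1/1.72 = 0.08527 cm^-1, so d_i = 11.727 cm.
m_obj = -d_i/d_o = -11.727/1.72 = -6.818.
Eyepiece angular magnification (image at near point): M_eye = 1 + D/f_e = 1 + 24/4 = 7.000.
Overall M = m_obj x M_eye = (-6.818)(7.000) = -47.73.
|M| = 47.73.

47.7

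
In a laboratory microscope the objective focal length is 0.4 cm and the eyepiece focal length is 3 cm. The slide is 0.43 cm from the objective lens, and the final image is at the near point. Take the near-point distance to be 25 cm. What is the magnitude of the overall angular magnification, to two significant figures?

120

Objective: 1/d_i = 1/f_obj - 1/d_o = 1/0.4 - 1/0.43 = 0.17442 cm^-1, so d_i = 5.733 cm.
m_obj = -d_i/d_o = -5.733/0.43 = -13.333.
Eyepiece angular magnification (image at near point): M_eye = 1 + D/f_e = 1 + 25/3 = 9.333.
Overall M = m_obj x M_eye = (-13.333)(9.333) = -124.44.
|M| = 124.44.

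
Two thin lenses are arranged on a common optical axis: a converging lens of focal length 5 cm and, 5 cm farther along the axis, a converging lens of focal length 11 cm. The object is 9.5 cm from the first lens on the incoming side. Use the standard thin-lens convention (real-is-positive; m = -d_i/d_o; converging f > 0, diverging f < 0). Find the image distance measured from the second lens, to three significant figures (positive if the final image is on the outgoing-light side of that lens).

3.69 cm

Lens 1: 1/d_i1 = 1/f_1 - 1/d_o1 = 1/5 - 1/9.5 = 0.09474 cm^-1, so d_i1 = 10.556 cm.
Since 10.556 cm > 5 cm, the first image lies past the second lens and serves as a virtual object: d_o2 = L - d_i1 = -5.556 cm.
Lens 2: 1/d_i2 = 1/f_2 - 1/d_o2 = 1/11 - 1/(-5.556) = 0.27091 cm^-1, so d_i2 = 3.691 cm.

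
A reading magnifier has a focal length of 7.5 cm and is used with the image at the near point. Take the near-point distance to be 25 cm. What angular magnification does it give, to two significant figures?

4.3

M = 1 + D/f = 1 + 25/7.5 = 4.333.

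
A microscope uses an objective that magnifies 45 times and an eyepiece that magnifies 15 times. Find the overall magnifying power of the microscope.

675

The overall magnification of a compound microscope is the product of the objective and eyepiece magnifications:
M = M_obj x M_eye = 45 x 15 = 675.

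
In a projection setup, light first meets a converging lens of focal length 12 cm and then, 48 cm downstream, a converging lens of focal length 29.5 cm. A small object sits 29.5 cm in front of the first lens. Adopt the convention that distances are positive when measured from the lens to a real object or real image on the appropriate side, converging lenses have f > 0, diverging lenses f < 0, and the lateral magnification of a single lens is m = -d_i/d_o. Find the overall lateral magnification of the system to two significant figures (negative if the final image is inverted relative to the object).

-12

First lens: d_i1 = 1/(1/12 - 1/29.5) = 20.229 cm.
m_1 = -(20.229)/29.5 = -0.6857.
That image sits 27.771 cm in front of the second lens, so d_o2 = 27.771 cm.
Second lens: d_i2 = 1/(1/29.5 - 1/(27.771)) = -473.950 cm.
m_2 = -(-473.950)/(27.771) = 17.0661.
Overall magnification: m = m_1 m_2 = -11.7025.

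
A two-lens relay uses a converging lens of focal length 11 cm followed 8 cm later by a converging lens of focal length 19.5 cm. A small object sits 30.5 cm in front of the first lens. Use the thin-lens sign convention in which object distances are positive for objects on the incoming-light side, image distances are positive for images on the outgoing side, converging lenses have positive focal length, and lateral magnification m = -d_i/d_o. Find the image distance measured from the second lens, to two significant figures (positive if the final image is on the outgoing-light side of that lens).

6.3 cm

First lens: d_i1 = 1/(1/11 - 1/30.5) = 17.205 cm.
Since 17.205 cm > 8 cm, the first image lies past the second lens and serves as a virtual object: d_o2 = L - d_i1 = -9.205 cm.
Second lens: d_i2 = 1/(1/19.5 - 1/(-9.205)) = 6.253 cm.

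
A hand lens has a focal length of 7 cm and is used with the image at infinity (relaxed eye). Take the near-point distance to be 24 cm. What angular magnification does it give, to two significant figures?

M = D/f = 24/7 = 3.429.

3.4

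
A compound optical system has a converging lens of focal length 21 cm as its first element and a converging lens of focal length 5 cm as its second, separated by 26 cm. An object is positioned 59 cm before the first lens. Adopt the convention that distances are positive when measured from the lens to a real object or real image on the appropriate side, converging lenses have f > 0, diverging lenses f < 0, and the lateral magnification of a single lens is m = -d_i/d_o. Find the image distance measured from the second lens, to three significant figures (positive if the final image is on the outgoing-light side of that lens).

2.85 cm

Lens 1: 1/d_i1 = 1/f_1 - 1/d_o1 = 1/21 - 1/59 = 0.03067 cm^-1, so d_i1 = 32.605 cm.
Since 32.605 cm > 26 cm, the first image lies past the second lens and serves as a virtual object: d_o2 = L - d_i1 = -6.605 cm.
Lens 2: 1/d_i2 = 1/f_2 - 1/d_o2 = 1/5 - 1/(-6.605) = 0.35139 cm^-1, so d_i2 = 2.846 cm.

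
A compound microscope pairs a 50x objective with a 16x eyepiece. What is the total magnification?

The overall magnification of a compound microscope is the product of the objective and eyepiece magnifications:
M = M_obj x M_eye = 50 x 16 = 800.

800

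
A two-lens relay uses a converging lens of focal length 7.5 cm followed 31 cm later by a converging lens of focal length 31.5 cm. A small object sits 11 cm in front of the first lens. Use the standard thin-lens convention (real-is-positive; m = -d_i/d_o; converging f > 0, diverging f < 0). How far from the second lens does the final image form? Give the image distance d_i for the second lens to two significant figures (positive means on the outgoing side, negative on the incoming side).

First lens: d_i1 = 1/(1/7.5 - 1/11) = 23.571 cm.
That image sits 7.429 cm in front of the second lens, so d_o2 = 7.429 cm.
Second lens: d_i2 = 1/(1/31.5 - 1/(7.429)) = -9.721 cm.

-9.7 cm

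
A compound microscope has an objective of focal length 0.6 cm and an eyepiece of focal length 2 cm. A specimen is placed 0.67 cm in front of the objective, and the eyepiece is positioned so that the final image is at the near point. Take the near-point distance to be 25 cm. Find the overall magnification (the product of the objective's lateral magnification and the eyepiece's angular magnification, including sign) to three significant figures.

-116

Objective: 1/d_i = 1/f_obj - 1/d_o = 1/0.6 - 1/0.67 = 0.17413 cm^-1, so d_i = 5.743 cm.
m_obj = -d_i/d_o = -5.743/0.67 = -8.571.
Eyepiece angular magnification (image at near point): M_eye = 1 + D/f_e = 1 + 25/2 = 13.500.
Overall M = m_obj x M_eye = (-8.571)(13.500) = -115.71.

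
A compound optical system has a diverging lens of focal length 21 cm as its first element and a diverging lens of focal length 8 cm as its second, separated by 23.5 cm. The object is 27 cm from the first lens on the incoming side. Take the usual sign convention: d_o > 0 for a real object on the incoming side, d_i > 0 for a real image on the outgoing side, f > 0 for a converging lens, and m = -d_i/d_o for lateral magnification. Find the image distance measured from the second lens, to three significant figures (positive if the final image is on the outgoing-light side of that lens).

First lens: d_i1 = 1/(1/(-21) - 1/27) = -11.812 cm.
The intermediate image is virtual, 11.812 cm to the left of lens 1, so d_o2 = L - d_i1 = 23.5 - (-11.812) = 35.312 cm.
Second lens: d_i2 = 1/(1/(-8) - 1/(35.312)) = -6.522 cm.

-6.52 cm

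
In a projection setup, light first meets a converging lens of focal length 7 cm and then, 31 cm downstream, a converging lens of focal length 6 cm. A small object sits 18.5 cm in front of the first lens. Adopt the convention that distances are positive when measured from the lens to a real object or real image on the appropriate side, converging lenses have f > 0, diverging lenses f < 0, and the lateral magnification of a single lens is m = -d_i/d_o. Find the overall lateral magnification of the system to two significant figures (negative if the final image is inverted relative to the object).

First lens: d_i1 = 1/(1/7 - 1/18.5) = 11.261 cm.
m_1 = -(11.261)/18.5 = -0.6087.
Object distance for lens 2: d_o2 = 31 - 11.261 = 19.739 cm.
Second lens: d_i2 = 1/(1/6 - 1/(19.739)) = 8.620 cm.
m_2 = -(8.620)/(19.739) = -0.4367.
The system's lateral magnification is m_1 m_2 = (-0.6087)(-0.4367) = 0.2658.

0.27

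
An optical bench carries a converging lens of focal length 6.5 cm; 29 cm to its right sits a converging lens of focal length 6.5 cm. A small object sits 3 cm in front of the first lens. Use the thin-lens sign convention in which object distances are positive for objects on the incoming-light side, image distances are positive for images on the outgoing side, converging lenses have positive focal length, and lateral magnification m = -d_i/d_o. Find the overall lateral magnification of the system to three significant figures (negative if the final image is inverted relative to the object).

Applying the thin-lens equation to the first lens, 1/6.5 = 1/3 + 1/d_i1, which gives d_i1 = -5.571 cm.
Its lateral magnification is m_1 = -d_i1/d_o1 = -(-5.571)/3 = 1.8571.
With d_i1 < 0 the first image is virtual and lies on the object side; the object distance for lens 2 is d_o2 = 29 - (-5.571) = 34.571 cm.
Applying the thin-lens equation again with f_2 = 6.5 cm and d_o2 = 34.571 cm gives d_i2 = 8.005 cm.
m_2 = -(8.005)/(34.571) = -0.2316.
Overall magnification: m = m_1 m_2 = -0.4300.

-0.430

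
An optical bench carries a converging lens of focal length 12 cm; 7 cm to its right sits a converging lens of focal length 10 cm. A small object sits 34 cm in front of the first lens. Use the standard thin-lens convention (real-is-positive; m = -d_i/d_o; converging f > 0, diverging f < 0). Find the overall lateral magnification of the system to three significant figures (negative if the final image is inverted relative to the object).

-0.253

Lens 1: 1/d_i1 = 1/f_1 - 1/d_o1 = 1/12 - 1/34 = 0.05392 cm^-1, so d_i1 = 18.545 cm.
m_1 = -(18.545)/34 = -0.5455.
This image would form 18.545 cm past lens 1, i.e. 11.545 cm beyond lens 2, so it is a virtual object for lens 2: d_o2 = 7 - 18.545 = -11.545 cm.
Lens 2: 1/d_i2 = 1/f_2 - 1/d_o2 = 1/10 - 1/(-11.545) = 0.18661 cm^-1, so d_i2 = 5.359 cm.
m_2 = -(5.359)/(-11.545) = 0.4641.
The system's lateral magnification is m_1 m_2 = (-0.5455)(0.4641) = -0.2532.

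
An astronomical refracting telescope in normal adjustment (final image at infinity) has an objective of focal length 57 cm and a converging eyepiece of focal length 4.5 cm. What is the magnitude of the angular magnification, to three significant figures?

12.7

|M| = f_obj/|f_eye| = 57/4.5 = 12.667.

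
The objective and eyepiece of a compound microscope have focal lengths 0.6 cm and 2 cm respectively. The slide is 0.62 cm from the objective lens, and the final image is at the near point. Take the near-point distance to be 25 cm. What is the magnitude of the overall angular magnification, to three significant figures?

405

Objective: 1/d_i = 1/f_obj - 1/d_o = 1/0.6 - 1/0.62 = 0.05376 cm^-1, so d_i = 18.600 cm.
m_obj = -d_i/d_o = -18.600/0.62 = -30.000.
Eyepiece angular magnification (image at near point): M_eye = 1 + D/f_e = 1 + 25/2 = 13.500.
Overall M = m_obj x M_eye = (-30.000)(13.500) = -405.00.
|M| = 405.00.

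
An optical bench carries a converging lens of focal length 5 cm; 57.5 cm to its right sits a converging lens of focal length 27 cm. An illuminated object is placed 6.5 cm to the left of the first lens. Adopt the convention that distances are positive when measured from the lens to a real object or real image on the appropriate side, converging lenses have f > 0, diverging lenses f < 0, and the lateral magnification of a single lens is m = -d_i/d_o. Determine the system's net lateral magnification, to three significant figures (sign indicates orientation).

Lens 1: 1/d_i1 = 1/f_1 - 1/d_o1 = 1/5 - 1/6.5 = 0.04615 cm^-1, so d_i1 = 21.667 cm.
m_1 = -(21.667)/6.5 = -3.3333.
That image sits 35.833 cm in front of the second lens, so d_o2 = 35.833 cm.
Lens 2: 1/d_i2 = 1/f_2 - 1/d_o2 = 1/27 - 1/(35.833) = 0.00913 cm^-1, so d_i2 = 109.528 cm.
m_2 = -(109.528)/(35.833) = -3.0566.
Total m = m_1 x m_2 = (-3.3333)(-3.0566) = 10.1887.

10.2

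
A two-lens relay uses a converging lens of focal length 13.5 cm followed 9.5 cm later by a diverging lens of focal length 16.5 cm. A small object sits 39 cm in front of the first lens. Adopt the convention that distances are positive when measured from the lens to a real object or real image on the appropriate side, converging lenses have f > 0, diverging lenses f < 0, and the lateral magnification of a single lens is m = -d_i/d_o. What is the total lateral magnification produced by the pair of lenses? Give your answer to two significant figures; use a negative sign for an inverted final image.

-1.6

Lens 1: 1/d_i1 = 1/f_1 - 1/d_o1 = 1/13.5 - 1/39 = 0.04843 cm^-1, so d_i1 = 20.647 cm.
m_1 = -(20.647)/39 = -0.5294.
Since 20.647 cm > 9.5 cm, the first image lies past the second lens and serves as a virtual object: d_o2 = L - d_i1 = -11.147 cm.
Lens 2: 1/d_i2 = 1/f_2 - 1/d_o2 = 1/(-16.5) - 1/(-11.147) = 0.02910 cm^-1, so d_i2 = 34.360 cm.
m_2 = -(34.360)/(-11.147) = 3.0824.
Total m = m_1 x m_2 = (-0.5294)(3.0824) = -1.6319.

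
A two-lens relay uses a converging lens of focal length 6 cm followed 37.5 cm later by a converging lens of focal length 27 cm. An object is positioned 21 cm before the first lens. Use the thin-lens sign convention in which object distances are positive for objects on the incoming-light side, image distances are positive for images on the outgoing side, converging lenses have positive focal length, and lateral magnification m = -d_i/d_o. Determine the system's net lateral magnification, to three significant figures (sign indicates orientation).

5.14

Lens 1: 1/d_i1 = 1/f_1 - 1/d_o1 = 1/6 - 1/21 = 0.11905 cm^-1, so d_i1 = 8.400 cm.
m_1 = -(8.400)/21 = -0.4000.
The intermediate image is 8.400 cm to the right of lens 1, so d_o2 = L - d_i1 = 37.5 - 8.400 = 29.100 cm.
Lens 2: 1/d_i2 = 1/f_2 - 1/d_o2 = 1/27 - 1/(29.100) = 0.00267 cm^-1, so d_i2 = 374.143 cm.
m_2 = -(374.143)/(29.100) = -12.8571.
Total m = m_1 x m_2 = (-0.4000)(-12.8571) = 5.1429.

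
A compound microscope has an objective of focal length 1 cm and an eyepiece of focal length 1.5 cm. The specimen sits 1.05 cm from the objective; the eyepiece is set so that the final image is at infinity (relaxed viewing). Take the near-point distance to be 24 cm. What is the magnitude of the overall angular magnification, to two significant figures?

320

Objective: 1/d_i = 1/f_obj - 1/d_o = 1/1 - 1/1.05 = 0.04762 cm^-1, so d_i = 21.000 cm.
m_obj = -d_i/d_o = -21.000/1.05 = -20.000.
Eyepiece angular magnification (image at infinity): M_eye = D/f_e = 24/1.5 = 16.000.
Overall M = m_obj x M_eye = (-20.000)(16.000) = -320.00.
|M| = 320.00.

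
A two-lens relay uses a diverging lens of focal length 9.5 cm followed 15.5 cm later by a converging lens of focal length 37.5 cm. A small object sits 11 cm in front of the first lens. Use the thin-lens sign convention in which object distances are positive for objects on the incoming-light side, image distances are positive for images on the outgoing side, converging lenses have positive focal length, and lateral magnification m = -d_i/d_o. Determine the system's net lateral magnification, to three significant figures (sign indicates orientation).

Applying the thin-lens equation to the first lens, 1/(-9.5) = 1/11 + 1/d_i1, which gives d_i1 = -5.098 cm.
Its lateral magnification is m_1 = -d_i1/d_o1 = -(-5.098)/11 = 0.4634.
With d_i1 < 0 the first image is virtual and lies on the object side; the object distance for lens 2 is d_o2 = 15.5 - (-5.098) = 20.598 cm.
Applying the thin-lens equation again with f_2 = 37.5 cm and d_o2 = 20.598 cm gives d_i2 = -45.698 cm.
m_2 = -(-45.698)/(20.598) = 2.2186.
Overall magnification: m = m_1 m_2 = 1.0281.

1.03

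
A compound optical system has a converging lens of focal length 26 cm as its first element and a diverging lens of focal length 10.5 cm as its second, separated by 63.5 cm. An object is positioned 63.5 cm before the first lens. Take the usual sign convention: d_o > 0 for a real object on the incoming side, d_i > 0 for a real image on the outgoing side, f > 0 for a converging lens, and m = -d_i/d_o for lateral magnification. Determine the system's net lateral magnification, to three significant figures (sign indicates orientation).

Applying the thin-lens equation to the first lens, 1/26 = 1/63.5 + 1/d_i1, which gives d_i1 = 44.027 cm.
Its lateral magnification is m_1 = -d_i1/d_o1 = -(44.027)/63.5 = -0.6933.
That image sits 19.473 cm in front of the second lens, so d_o2 = 19.473 cm.
Applying the thin-lens equation again with f_2 = -10.5 cm and d_o2 = 19.473 cm gives d_i2 = -6.822 cm.
m_2 = -(-6.822)/(19.473) = 0.3503.
The system's lateral magnification is m_1 m_2 = (-0.6933)(0.3503) = -0.2429.

-0.243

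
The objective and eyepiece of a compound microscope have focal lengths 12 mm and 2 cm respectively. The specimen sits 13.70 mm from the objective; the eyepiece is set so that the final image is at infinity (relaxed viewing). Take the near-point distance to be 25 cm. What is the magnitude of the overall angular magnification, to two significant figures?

Convert to cm: f_obj = 12 mm = 1.2 cm; d_o = 13.70 mm = 1.37 cm.
Objective: 1/d_i = 1/f_obj - 1/d_o = 1/1.2 - 1/1.37 = 0.10341 cm^-1, so d_i = 9.671 cm.
m_obj = -d_i/d_o = -9.671/1.37 = -7.059.
Eyepiece angular magnification (image at infinity): M_eye = D/f_e = 25/2 = 12.500.
Overall M = m_obj x M_eye = (-7.059)(12.500) = -88.24.
|M| = 88.24.

88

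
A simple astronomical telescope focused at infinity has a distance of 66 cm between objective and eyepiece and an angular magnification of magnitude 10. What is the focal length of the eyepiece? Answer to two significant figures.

In normal adjustment the tube length equals f_obj + f_eye and |M| = f_obj/f_eye.
So f_obj = 10 f_eye and 10 f_eye + f_eye = 66 cm, giving f_eye = 66/11 = 6.000 cm and f_obj = 60.000 cm.

6.0 cm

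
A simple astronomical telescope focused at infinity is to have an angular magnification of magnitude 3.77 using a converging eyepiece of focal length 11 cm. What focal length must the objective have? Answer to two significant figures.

41 cm

|M| = f_obj/|f_eye|, so f_obj = |M| x |f_eye| = 3.77 x 11 = 41.470 cm.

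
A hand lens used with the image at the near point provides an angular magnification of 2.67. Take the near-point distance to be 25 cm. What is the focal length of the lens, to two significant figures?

15 cm

For the image at the near point, M = 1 + D/f.
f = D/(M - 1) = 25/(2.67 - 1) = 14.970 cm.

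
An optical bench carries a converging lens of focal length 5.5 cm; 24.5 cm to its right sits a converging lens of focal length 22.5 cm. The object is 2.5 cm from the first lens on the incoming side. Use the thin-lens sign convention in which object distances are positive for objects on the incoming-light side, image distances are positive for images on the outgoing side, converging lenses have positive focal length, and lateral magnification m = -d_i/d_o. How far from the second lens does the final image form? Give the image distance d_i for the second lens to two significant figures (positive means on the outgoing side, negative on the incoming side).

Lens 1: 1/d_i1 = 1/f_1 - 1/d_o1 = 1/5.5 - 1/2.5 = -0.21818 cm^-1, so d_i1 = -4.583 cm.
The intermediate image is virtual, 4.583 cm to the left of lens 1, so d_o2 = L - d_i1 = 24.5 - (-4.583) = 29.083 cm.
Lens 2: 1/d_i2 = 1/f_2 - 1/d_o2 = 1/22.5 - 1/(29.083) = 0.01006 cm^-1, so d_i2 = 99.399 cm.

99 cm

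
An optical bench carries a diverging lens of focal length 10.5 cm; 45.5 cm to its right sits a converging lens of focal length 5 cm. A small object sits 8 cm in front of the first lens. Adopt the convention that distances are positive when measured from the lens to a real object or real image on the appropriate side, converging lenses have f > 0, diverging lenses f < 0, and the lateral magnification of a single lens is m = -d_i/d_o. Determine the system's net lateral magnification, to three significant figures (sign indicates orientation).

-0.0630

First lens: d_i1 = 1/(1/(-10.5) - 1/8) = -4.541 cm.
m_1 = -(-4.541)/8 = 0.5676.
The intermediate image is virtual, 4.541 cm to the left of lens 1, so d_o2 = L - d_i1 = 45.5 - (-4.541) = 50.041 cm.
Second lens: d_i2 = 1/(1/5 - 1/(50.041)) = 5.555 cm.
m_2 = -(5.555)/(50.041) = -0.1110.
Overall magnification: m = m_1 m_2 = -0.0630.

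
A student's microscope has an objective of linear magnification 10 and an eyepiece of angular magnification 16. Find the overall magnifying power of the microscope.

The overall magnification of a compound microscope is the product of the objective and eyepiece magnifications:
M = M_obj x M_eye = 10 x 16 = 160.

160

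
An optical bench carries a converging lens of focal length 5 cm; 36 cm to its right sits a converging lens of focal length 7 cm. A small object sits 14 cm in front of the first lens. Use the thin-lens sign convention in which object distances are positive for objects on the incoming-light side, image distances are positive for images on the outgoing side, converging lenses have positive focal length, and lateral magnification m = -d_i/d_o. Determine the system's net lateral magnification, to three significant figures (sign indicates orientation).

0.183

Applying the thin-lens equation to the first lens, 1/5 = 1/14 + 1/d_i1, which gives d_i1 = 7.778 cm.
Its lateral magnification is m_1 = -d_i1/d_o1 = -(7.778)/14 = -0.5556.
Object distance for lens 2: d_o2 = 36 - 7.778 = 28.222 cm.
Applying the thin-lens equation again with f_2 = 7 cm and d_o2 = 28.222 cm gives d_i2 = 9.309 cm.
m_2 = -(9.309)/(28.222) = -0.3298.
Overall magnification: m = m_1 m_2 = 0.1832.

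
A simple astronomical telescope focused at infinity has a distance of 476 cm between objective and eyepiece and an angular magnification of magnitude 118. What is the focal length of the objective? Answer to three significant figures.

472 cm

In normal adjustment the tube length equals f_obj + f_eye and |M| = f_obj/f_eye.
So f_obj = 118 f_eye and 118 f_eye + f_eye = 476 cm, giving f_eye = 476/119 = 4.000 cm and f_obj = 472.000 cm.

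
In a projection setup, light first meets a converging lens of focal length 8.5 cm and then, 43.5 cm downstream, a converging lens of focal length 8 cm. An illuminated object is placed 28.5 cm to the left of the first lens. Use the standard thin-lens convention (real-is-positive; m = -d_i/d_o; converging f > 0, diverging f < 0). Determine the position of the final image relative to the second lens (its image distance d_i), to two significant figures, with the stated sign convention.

11 cm

First lens: d_i1 = 1/(1/8.5 - 1/28.5) = 12.113 cm.
Object distance for lens 2: d_o2 = 43.5 - 12.113 = 31.387 cm.
Second lens: d_i2 = 1/(1/8 - 1/(31.387)) = 10.737 cm.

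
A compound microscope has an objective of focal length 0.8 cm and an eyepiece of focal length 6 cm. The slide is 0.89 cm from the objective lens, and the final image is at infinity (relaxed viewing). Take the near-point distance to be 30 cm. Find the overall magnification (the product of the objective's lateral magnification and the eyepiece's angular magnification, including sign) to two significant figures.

-44

Objective: 1/d_i = 1/f_obj - 1/d_o = 1/0.8 - 1/0.89 = 0.12640 cm^-1, so d_i = 7.911 cm.
m_obj = -d_i/d_o = -7.911/0.89 = -8.889.
Eyepiece angular magnification (image at infinity): M_eye = D/f_e = 30/6 = 5.000.
Overall M = m_obj x M_eye = (-8.889)(5.000) = -44.44.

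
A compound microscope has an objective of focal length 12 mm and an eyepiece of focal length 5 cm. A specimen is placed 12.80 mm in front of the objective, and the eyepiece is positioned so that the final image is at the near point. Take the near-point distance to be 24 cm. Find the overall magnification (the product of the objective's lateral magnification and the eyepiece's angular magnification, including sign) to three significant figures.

-87.0

Convert to cm: f_obj = 12 mm = 1.2 cm; d_o = 12.80 mm = 1.28 cm.
Objective: 1/d_i = 1/f_obj - 1/d_o = 1/1.2 - 1/1.28 = 0.05208 cm^-1, so d_i = 19.200 cm.
m_obj = -d_i/d_o = -19.200/1.28 = -15.000.
Eyepiece angular magnification (image at near point): M_eye = 1 + D/f_e = 1 + 24/5 = 5.800.
Overall M = m_obj x M_eye = (-15.000)(5.800) = -87.00.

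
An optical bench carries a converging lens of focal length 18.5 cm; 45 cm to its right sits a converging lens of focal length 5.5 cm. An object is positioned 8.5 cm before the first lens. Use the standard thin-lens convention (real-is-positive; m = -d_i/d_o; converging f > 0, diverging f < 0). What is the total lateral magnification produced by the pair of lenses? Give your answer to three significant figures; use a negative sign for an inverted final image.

First lens: d_i1 = 1/(1/18.5 - 1/8.5) = -15.725 cm.
m_1 = -(-15.725)/8.5 = 1.8500.
With d_i1 < 0 the first image is virtual and lies on the object side; the object distance for lens 2 is d_o2 = 45 - (-15.725) = 60.725 cm.
Second lens: d_i2 = 1/(1/5.5 - 1/(60.725)) = 6.048 cm.
m_2 = -(6.048)/(60.725) = -0.0996.
Total m = m_1 x m_2 = (1.8500)(-0.0996) = -0.1842.

-0.184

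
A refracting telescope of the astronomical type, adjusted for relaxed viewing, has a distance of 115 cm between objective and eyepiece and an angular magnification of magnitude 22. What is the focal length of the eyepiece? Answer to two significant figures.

In normal adjustment the tube length equals f_obj + f_eye and |M| = f_obj/f_eye.
So f_obj = 22 f_eye and 22 f_eye + f_eye = 115 cm, giving f_eye = 115/23 = 5.000 cm and f_obj = 110.000 cm.

5.0 cm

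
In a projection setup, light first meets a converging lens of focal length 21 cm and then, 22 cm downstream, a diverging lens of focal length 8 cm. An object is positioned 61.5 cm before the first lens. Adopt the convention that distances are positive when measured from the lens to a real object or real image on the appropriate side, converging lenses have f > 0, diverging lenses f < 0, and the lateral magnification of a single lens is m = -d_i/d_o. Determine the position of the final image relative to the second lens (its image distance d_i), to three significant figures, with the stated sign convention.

-41.9 cm

Lens 1: 1/d_i1 = 1/f_1 - 1/d_o1 = 1/21 - 1/61.5 = 0.03136 cm^-1, so d_i1 = 31.889 cm.
This image would form 31.889 cm past lens 1, i.e. 9.889 cm beyond lens 2, so it is a virtual object for lens 2: d_o2 = 22 - 31.889 = -9.889 cm.
Lens 2: 1/d_i2 = 1/f_2 - 1/d_o2 = 1/(-8) - 1/(-9.889) = -0.02388 cm^-1, so d_i2 = -41.882 cm.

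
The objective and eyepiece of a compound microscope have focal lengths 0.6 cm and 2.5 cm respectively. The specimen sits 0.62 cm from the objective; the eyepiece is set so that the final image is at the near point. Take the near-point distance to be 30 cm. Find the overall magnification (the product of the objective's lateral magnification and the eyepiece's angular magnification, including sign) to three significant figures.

-390

Objective: 1/d_i = 1/f_obj - 1/d_o = 1/0.6 - 1/0.62 = 0.05376 cm^-1, so d_i = 18.600 cm.
m_obj = -d_i/d_o = -18.600/0.62 = -30.000.
Eyepiece angular magnification (image at near point): M_eye = 1 + D/f_e = 1 + 30/2.5 = 13.000.
Overall M = m_obj x M_eye = (-30.000)(13.000) = -390.00.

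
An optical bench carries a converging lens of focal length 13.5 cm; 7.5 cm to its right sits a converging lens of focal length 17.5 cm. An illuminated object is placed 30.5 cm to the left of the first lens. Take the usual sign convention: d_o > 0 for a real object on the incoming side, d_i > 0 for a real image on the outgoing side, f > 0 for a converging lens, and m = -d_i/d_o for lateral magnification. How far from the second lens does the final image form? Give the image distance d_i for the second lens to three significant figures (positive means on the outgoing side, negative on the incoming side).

8.55 cm

Lens 1: 1/d_i1 = 1/f_1 - 1/d_o1 = 1/13.5 - 1/30.5 = 0.04129 cm^-1, so d_i1 = 24.221 cm.
This image would form 24.221 cm past lens 1, i.e. 16.721 cm beyond lens 2, so it is a virtual object for lens 2: d_o2 = 7.5 - 24.221 = -16.721 cm.
Lens 2: 1/d_i2 = 1/f_2 - 1/d_o2 = 1/17.5 - 1/(-16.721) = 0.11695 cm^-1, so d_i2 = 8.551 cm.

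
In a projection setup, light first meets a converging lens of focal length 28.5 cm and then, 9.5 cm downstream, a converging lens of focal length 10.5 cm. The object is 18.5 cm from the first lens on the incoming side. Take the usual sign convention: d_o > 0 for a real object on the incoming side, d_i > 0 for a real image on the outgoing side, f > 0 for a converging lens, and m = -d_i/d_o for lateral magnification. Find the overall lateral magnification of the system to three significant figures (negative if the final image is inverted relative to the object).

Lens 1: 1/d_i1 = 1/f_1 - 1/d_o1 = 1/28.5 - 1/18.5 = -0.01897 cm^-1, so d_i1 = -52.725 cm.
m_1 = -(-52.725)/18.5 = 2.8500.
With d_i1 < 0 the first image is virtual and lies on the object side; the object distance for lens 2 is d_o2 = 9.5 - (-52.725) = 62.225 cm.
Lens 2: 1/d_i2 = 1/f_2 - 1/d_o2 = 1/10.5 - 1/(62.225) = 0.07917 cm^-1, so d_i2 = 12.631 cm.
m_2 = -(12.631)/(62.225) = -0.2030.
Total m = m_1 x m_2 = (2.8500)(-0.2030) = -0.5785.

-0.579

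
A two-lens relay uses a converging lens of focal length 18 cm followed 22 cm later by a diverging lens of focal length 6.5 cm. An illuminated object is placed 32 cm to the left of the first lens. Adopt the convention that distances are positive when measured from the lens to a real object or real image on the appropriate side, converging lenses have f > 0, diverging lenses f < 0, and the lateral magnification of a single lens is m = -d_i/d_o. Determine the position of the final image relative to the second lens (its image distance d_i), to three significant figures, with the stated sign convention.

Lens 1: 1/d_i1 = 1/f_1 - 1/d_o1 = 1/18 - 1/32 = 0.02431 cm^-1, so d_i1 = 41.143 cm.
Since 41.143 cm > 22 cm, the first image lies past the second lens and serves as a virtual object: d_o2 = L - d_i1 = -19.143 cm.
Lens 2: 1/d_i2 = 1/f_2 - 1/d_o2 = 1/(-6.5) - 1/(-19.143) = -0.10161 cm^-1, so d_i2 = -9.842 cm.

-9.84 cm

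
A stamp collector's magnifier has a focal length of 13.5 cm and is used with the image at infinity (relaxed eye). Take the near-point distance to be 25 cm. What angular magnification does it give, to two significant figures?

1.9

M = D/f = 25/13.5 = 1.852.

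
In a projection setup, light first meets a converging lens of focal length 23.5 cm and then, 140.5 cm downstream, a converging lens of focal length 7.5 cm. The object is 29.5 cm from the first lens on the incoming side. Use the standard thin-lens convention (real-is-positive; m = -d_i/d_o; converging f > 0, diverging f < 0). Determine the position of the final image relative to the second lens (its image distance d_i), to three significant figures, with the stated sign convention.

Applying the thin-lens equation to the first lens, 1/23.5 = 1/29.5 + 1/d_i1, which gives d_i1 = 115.542 cm.
The intermediate image is 115.542 cm to the right of lens 1, so d_o2 = L - d_i1 = 140.5 - 115.542 = 24.958 cm.
Applying the thin-lens equation again with f_2 = 7.5 cm and d_o2 = 24.958 cm gives d_i2 = 10.722 cm.

10.7 cm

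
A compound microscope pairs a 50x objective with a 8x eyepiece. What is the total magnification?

400

The overall magnification of a compound microscope is the product of the objective and eyepiece magnifications:
M = M_obj x M_eye = 50 x 8 = 400.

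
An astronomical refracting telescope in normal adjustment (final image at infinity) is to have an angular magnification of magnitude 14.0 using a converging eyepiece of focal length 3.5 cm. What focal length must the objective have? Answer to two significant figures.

|M| = f_obj/|f_eye|, so f_obj = |M| x |f_eye| = 14.0 x 3.5 = 49.000 cm.

49 cm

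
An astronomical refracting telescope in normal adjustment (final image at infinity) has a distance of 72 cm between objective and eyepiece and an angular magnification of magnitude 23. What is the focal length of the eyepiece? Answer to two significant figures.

3.0 cm

In normal adjustment the tube length equals f_obj + f_eye and |M| = f_obj/f_eye.
So f_obj = 23 f_eye and 23 f_eye + f_eye = 72 cm, giving f_eye = 72/24 = 3.000 cm and f_obj = 69.000 cm.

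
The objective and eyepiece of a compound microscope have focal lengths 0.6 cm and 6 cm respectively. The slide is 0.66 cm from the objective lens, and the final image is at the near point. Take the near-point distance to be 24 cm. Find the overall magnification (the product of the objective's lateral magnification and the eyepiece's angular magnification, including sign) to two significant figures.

-50

Objective: 1/d_i = 1/f_obj - 1/d_o = 1/0.6 - 1/0.66 = 0.15152 cm^-1, so d_i = 6.600 cm.
m_obj = -d_i/d_o = -6.600/0.66 = -10.000.
Eyepiece angular magnification (image at near point): M_eye = 1 + D/f_e = 1 + 24/6 = 5.000.
Overall M = m_obj x M_eye = (-10.000)(5.000) = -50.00.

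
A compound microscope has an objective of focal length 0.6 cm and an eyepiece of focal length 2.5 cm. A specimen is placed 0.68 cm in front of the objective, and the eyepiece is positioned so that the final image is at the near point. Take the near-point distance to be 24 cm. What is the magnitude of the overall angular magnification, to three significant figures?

Objective: 1/d_i = 1/f_obj - 1/d_o = 1/0.6 - 1/0.68 = 0.19608 cm^-1, so d_i = 5.100 cm.
m_obj = -d_i/d_o = -5.100/0.68 = -7.500.
Eyepiece angular magnification (image at near point): M_eye = 1 + D/f_e = 1 + 24/2.5 = 10.600.
Overall M = m_obj x M_eye = (-7.500)(10.600) = -79.50.
|M| = 79.50.

79.5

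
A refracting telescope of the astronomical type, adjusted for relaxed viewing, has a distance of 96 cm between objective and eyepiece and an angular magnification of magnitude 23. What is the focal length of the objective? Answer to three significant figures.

In normal adjustment the tube length equals f_obj + f_eye and |M| = f_obj/f_eye.
So f_obj = 23 f_eye and 23 f_eye + f_eye = 96 cm, giving f_eye = 96/24 = 4.000 cm and f_obj = 92.000 cm.

92.0 cm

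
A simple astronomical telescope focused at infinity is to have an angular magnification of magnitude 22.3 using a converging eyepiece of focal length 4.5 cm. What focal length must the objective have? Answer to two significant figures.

|M| = f_obj/|f_eye|, so f_obj = |M| x |f_eye| = 22.3 x 4.5 = 100.350 cm.

100 cm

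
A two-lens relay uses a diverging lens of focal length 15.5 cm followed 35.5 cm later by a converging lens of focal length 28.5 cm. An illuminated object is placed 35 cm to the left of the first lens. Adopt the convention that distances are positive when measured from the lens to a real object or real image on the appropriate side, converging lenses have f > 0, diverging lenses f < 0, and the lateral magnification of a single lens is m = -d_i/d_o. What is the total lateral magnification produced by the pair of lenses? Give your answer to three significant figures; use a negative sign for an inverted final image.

-0.493

Lens 1: 1/d_i1 = 1/f_1 - 1/d_o1 = 1/(-15.5) - 1/35 = -0.09309 cm^-1, so d_i1 = -10.743 cm.
m_1 = -(-10.743)/35 = 0.3069.
The intermediate image is virtual, 10.743 cm to the left of lens 1, so d_o2 = L - d_i1 = 35.5 - (-10.743) = 46.243 cm.
Lens 2: 1/d_i2 = 1/f_2 - 1/d_o2 = 1/28.5 - 1/(46.243) = 0.01346 cm^-1, so d_i2 = 74.280 cm.
m_2 = -(74.280)/(46.243) = -1.6063.
Total m = m_1 x m_2 = (0.3069)(-1.6063) = -0.4930.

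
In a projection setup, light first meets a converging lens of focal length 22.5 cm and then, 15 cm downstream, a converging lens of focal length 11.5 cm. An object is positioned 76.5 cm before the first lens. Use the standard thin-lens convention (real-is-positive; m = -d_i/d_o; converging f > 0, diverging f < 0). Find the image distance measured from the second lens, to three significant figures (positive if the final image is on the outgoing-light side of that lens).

Applying the thin-lens equation to the first lens, 1/22.5 = 1/76.5 + 1/d_i1, which gives d_i1 = 31.875 cm.
This image would form 31.875 cm past lens 1, i.e. 16.875 cm beyond lens 2, so it is a virtual object for lens 2: d_o2 = 15 - 31.875 = -16.875 cm.
Applying the thin-lens equation again with f_2 = 11.5 cm and d_o2 = -16.875 cm gives d_i2 = 6.839 cm.

6.84 cm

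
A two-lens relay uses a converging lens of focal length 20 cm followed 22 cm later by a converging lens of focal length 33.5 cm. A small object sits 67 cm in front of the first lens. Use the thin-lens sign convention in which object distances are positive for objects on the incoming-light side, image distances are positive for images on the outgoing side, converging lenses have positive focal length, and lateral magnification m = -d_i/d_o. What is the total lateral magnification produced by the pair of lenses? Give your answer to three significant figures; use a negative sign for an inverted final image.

Lens 1: 1/d_i1 = 1/f_1 - 1/d_o1 = 1/20 - 1/67 = 0.03507 cm^-1, so d_i1 = 28.511 cm.
m_1 = -(28.511)/67 = -0.4255.
Since 28.511 cm > 22 cm, the first image lies past the second lens and serves as a virtual object: d_o2 = L - d_i1 = -6.511 cm.
Lens 2: 1/d_i2 = 1/f_2 - 1/d_o2 = 1/33.5 - 1/(-6.511) = 0.18345 cm^-1, so d_i2 = 5.451 cm.
m_2 = -(5.451)/(-6.511) = 0.8373.
The system's lateral magnification is m_1 m_2 = (-0.4255)(0.8373) = -0.3563.

-0.356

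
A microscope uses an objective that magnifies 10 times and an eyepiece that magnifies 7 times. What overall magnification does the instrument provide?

The overall magnification of a compound microscope is the product of the objective and eyepiece magnifications:
M = M_obj x M_eye = 10 x 7 = 70.

70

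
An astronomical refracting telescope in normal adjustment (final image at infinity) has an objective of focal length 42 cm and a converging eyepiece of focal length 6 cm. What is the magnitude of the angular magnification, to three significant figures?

|M| = f_obj/|f_eye| = 42/6 = 7.000.

7.00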